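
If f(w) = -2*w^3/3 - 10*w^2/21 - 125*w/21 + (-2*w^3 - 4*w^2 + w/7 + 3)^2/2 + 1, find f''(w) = 60*w^4 + 160*w^3 + 648*w^2/7 - 304*w/7 - 3665/147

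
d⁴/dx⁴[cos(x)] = cos(x)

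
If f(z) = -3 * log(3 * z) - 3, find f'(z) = -3/z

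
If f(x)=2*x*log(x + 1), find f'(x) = (2*x*log(x + 1) + 2*x + 2*log(x + 1))/(x + 1)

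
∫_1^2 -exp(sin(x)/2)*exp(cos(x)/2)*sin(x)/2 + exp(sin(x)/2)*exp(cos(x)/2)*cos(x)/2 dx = -exp(cos(1)/2 + sin(1)/2) + exp(cos(2)/2 + sin(2)/2)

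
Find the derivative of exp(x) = exp(x)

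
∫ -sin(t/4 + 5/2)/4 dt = cos(t/4 + 5/2) + C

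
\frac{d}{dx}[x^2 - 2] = 2*x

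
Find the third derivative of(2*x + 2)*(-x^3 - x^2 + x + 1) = -48*x - 24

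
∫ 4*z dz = 2*z^2 + C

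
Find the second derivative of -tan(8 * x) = -128*sin(8*x)/cos(8*x)^3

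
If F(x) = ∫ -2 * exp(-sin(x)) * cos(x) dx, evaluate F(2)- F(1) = -2*exp(-sin(1)) + 2*exp(-sin(2))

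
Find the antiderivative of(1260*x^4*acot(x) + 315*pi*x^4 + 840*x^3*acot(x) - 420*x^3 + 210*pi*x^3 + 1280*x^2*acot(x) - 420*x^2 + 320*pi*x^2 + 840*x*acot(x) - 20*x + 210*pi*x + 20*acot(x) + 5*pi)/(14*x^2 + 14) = 5*x*(4*acot(x) + pi)*(21*x^2 + 21*x + 1)/14 + C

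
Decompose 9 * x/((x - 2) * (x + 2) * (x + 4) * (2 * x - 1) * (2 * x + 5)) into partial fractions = 10/(9*(2*x + 5)) - 2/(45*(2*x - 1)) - 1/(9*(x + 4)) - 9/(20*(x + 2)) + 1/(36*(x - 2))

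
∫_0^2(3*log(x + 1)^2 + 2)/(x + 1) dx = log(3)^3 + 2*log(3)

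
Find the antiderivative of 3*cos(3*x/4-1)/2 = 2*sin(3*x/4 - 1) + C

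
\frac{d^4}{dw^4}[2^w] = 2^w*log(2)^4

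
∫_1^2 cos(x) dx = -sin(1) + sin(2)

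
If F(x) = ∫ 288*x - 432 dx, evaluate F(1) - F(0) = -288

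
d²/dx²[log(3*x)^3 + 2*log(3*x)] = (-3*log(x)^2 - 6*log(3)*log(x) + 6*log(x) - 3*log(3)^2 - 2 + 6*log(3))/x^2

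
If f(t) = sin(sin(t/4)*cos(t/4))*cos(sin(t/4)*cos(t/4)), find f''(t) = -sin(t/2 - sin(t/2))/16 - sin(t/2 + sin(t/2))/16 + sin(t - sin(t/2))/32 - sin(t + sin(t/2))/32 - sin(sin(t/2))/16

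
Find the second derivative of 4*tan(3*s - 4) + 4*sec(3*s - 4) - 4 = 72*tan(3*s - 4)^3 + 72*tan(3*s - 4)^2*sec(3*s - 4) + 72*tan(3*s - 4) + 36*sec(3*s - 4)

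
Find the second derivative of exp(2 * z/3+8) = 4*exp(2*z/3 + 8)/9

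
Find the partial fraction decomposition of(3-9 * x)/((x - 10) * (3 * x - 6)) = 5/(8*(x - 2)) - 29/(8*(x - 10))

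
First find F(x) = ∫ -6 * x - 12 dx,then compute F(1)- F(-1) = -24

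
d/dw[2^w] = 2^w*log(2)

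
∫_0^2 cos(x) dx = sin(2)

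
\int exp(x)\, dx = exp(x) + C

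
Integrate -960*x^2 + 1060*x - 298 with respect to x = -320*x^3 + 530*x^2 - 298*x + C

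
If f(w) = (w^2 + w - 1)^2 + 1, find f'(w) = 4*w^3 + 6*w^2 - 2*w - 2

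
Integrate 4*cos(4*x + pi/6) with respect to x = sin(4*x + pi/6) + C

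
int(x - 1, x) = x^2/2 - x + C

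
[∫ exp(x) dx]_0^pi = -1 + exp(pi)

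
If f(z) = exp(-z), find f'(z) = -exp(-z)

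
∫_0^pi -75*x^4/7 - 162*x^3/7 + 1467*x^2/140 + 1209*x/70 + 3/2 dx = 3*pi*(2 + 5*pi/7)*(-4*pi^3 + 1 + 2*pi^2/5 + 27*pi/5)/4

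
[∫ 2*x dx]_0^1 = 1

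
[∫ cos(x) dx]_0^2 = sin(2)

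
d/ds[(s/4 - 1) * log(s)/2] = (s*log(s) + s - 4)/(8*s)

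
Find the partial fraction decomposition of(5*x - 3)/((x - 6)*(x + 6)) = 11/(4*(x + 6)) + 9/(4*(x - 6))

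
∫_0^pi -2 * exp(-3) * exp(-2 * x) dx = -exp(-3) + exp(-2*pi - 3)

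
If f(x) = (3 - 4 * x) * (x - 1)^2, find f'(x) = -12*x^2 + 22*x - 10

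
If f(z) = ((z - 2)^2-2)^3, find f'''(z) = 120*z^3 - 720*z^2 + 1296*z - 672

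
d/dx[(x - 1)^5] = 5*x^4 - 20*x^3 + 30*x^2 - 20*x + 5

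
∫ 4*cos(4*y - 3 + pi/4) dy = sin(4*y - 3 + pi/4) + C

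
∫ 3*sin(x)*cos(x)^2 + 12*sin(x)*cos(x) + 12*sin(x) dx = -(cos(x) + 2)^3 + C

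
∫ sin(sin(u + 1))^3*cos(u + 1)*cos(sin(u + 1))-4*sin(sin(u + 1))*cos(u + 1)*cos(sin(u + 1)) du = (sin(sin(u + 1))^2 - 8)*sin(sin(u + 1))^2/4 + C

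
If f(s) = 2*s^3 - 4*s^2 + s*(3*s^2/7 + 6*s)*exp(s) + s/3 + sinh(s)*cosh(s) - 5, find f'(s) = 3*s^3*exp(s)/7 + 51*s^2*exp(s)/7 + 6*s^2 + 12*s*exp(s) - 8*s + cosh(2*s) + 1/3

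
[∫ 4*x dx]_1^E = -2 + 2*exp(2)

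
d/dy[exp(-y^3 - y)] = (-3*y^2 - 1)*exp(-y^3 - y)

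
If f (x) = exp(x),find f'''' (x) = exp(x)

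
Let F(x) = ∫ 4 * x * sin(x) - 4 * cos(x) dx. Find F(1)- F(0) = -4*cos(1)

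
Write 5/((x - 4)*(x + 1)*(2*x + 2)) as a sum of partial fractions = -1/(10*(x + 1)) - 1/(2*(x + 1)^2) + 1/(10*(x - 4))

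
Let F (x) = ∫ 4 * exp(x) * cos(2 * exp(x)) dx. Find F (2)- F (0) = -2*sin(2) + 2*sin(2*exp(2))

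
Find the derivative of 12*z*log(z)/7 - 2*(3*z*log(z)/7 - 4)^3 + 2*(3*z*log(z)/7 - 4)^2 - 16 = -162*z^2*log(z)^3/343 - 162*z^2*log(z)^2/343 + 468*z*log(z)^2/49 + 468*z*log(z)/49 - 324*log(z)/7 - 324/7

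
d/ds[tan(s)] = cos(s)^(-2)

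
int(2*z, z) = z^2 + C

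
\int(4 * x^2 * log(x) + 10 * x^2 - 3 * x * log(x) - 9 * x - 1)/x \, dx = -(log(x) + 2)*(-2*x^2 + 3*x + 1) + C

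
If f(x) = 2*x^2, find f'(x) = 4*x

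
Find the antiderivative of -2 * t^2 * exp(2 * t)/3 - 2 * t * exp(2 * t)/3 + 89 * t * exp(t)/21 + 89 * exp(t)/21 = 5*t*exp(t)/21 - (t*exp(t) - 6)^2/3 + C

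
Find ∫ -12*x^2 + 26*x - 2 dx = -4*x^3 + 13*x^2 - 2*x + C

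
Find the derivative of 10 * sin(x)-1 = 10*cos(x)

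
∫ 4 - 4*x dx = -2*x^2 + 4*x + C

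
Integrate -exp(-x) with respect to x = exp(-x) + C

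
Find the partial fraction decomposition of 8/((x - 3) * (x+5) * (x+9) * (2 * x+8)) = -1/(60*(x + 9)) + 1/(8*(x + 5)) - 4/(35*(x + 4)) + 1/(168*(x - 3))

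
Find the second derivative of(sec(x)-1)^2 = 6*tan(x)^4 + 8*tan(x)^2 + 2 + 2/cos(x) - 4/cos(x)^3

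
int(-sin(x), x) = cos(x) + C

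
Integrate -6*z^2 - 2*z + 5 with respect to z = -2*z^3 - z^2 + 5*z + C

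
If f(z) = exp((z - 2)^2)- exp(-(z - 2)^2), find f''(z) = (4*z^2*exp(2*z^2 - 8*z + 8) - 4*z^2 - 16*z*exp(2*z^2 - 8*z + 8) + 16*z + 18*exp(2*z^2 - 8*z + 8) - 14)*exp(-z^2 + 4*z - 4)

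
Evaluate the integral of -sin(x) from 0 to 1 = -1 + cos(1)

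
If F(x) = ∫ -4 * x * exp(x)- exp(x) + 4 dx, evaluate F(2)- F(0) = 5 - 5*exp(2)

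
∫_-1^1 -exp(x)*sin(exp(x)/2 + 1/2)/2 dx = -cos((exp(-1) + 1)/2) + cos((1 + E)/2)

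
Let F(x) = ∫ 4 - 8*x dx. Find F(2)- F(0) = -8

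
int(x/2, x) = x^2/4 + C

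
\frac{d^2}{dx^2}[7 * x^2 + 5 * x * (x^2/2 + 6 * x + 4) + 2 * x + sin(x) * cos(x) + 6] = 15*x - 2*sin(2*x) + 74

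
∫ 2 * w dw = w^2 + C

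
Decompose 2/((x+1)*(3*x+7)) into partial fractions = -3/(2*(3*x + 7)) + 1/(2*(x + 1))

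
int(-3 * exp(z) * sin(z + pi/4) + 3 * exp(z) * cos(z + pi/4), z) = 3*exp(z)*cos(z + pi/4) + C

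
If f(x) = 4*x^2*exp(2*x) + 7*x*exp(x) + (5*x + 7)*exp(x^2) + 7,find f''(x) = 20*x^3*exp(x^2) + 16*x^2*exp(2*x) + 28*x^2*exp(x^2) + 32*x*exp(2*x) + 7*x*exp(x) + 30*x*exp(x^2) + 8*exp(2*x) + 14*exp(x) + 14*exp(x^2)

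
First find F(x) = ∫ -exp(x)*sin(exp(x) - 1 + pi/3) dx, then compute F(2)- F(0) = -1/2 + cos(-1 + pi/3 + exp(2))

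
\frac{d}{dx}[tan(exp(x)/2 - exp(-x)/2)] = (exp(2*x)*tan(exp(x)/2 - exp(-x)/2)^2 + exp(2*x) + tan(exp(x)/2 - exp(-x)/2)^2 + 1)*exp(-x)/2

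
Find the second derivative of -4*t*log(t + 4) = (-4*t - 32)/(t^2 + 8*t + 16)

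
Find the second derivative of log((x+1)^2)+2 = -2/(x^2 + 2*x + 1)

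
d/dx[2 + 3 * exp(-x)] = -3*exp(-x)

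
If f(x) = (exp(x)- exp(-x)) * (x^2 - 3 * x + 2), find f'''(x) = (x^2*exp(2*x) + x^2 + 3*x*exp(2*x) - 9*x - exp(2*x) + 17)*exp(-x)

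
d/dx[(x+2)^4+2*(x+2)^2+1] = 4*x^3 + 24*x^2 + 52*x + 40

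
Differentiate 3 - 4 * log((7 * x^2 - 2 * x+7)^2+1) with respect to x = (-784*x^3 + 336*x^2 - 816*x + 112)/(49*x^4 - 28*x^3 + 102*x^2 - 28*x + 50)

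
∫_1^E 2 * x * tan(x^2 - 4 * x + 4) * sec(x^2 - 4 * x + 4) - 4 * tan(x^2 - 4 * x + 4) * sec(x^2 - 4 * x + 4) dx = -sec(1) + sec((-2 + E)^2)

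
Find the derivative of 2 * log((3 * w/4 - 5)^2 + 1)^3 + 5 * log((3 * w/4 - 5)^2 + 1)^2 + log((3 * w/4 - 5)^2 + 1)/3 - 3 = (108*w*log(9*w^2/16 - 15*w/2 + 26)^2 + 180*w*log(9*w^2/16 - 15*w/2 + 26) + 6*w - 720*log(9*w^2/16 - 15*w/2 + 26)^2 - 1200*log(9*w^2/16 - 15*w/2 + 26) - 40)/(9*w^2 - 120*w + 416)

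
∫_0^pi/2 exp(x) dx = -1 + exp(pi/2)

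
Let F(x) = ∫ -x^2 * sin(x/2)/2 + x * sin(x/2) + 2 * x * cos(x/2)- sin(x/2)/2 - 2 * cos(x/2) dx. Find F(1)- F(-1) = -4*cos(1/2)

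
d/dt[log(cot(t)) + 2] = -2/sin(2*t)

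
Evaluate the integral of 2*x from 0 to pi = pi^2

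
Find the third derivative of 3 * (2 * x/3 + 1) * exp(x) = 2*x*exp(x) + 9*exp(x)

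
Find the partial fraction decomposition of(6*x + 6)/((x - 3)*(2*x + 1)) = -6/(7*(2*x + 1)) + 24/(7*(x - 3))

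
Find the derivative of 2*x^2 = 4*x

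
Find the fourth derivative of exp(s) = exp(s)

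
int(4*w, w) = 2*w^2 + C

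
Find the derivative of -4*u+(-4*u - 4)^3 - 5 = -192*u^2 - 384*u - 196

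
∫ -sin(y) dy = cos(y) + C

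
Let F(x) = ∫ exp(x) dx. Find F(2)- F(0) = -1 + exp(2)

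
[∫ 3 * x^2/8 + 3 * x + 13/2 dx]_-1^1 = 53/4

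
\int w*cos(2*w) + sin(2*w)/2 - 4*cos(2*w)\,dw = (w/2 - 2)*sin(2*w) + C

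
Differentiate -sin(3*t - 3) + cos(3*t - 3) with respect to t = -3*sqrt(2)*cos(-3*t + pi/4 + 3)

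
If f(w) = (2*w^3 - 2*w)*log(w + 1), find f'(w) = 6*w^2*log(w + 1) + 2*w^2 - 2*w - 2*log(w + 1)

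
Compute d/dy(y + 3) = 1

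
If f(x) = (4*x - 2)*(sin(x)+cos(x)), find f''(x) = -4*x*sin(x) - 4*x*cos(x) - 6*sin(x) + 10*cos(x)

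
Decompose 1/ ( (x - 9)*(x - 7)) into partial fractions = -1/(2*(x - 7)) + 1/(2*(x - 9))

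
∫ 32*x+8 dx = 16*x^2 + 8*x + C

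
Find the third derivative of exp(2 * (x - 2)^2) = 64*x^3*exp(2*x^2 - 8*x + 8) - 384*x^2*exp(2*x^2 - 8*x + 8) + 816*x*exp(2*x^2 - 8*x + 8) - 608*exp(2*x^2 - 8*x + 8)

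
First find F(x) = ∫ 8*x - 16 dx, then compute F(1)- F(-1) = -32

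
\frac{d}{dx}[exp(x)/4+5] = exp(x)/4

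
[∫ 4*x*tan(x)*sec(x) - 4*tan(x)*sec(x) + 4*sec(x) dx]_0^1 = 4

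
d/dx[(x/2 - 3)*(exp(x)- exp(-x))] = (x*exp(2*x) + x - 5*exp(2*x) - 7)*exp(-x)/2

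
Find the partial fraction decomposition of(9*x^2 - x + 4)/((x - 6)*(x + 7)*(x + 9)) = 371/(15*(x + 9)) - 226/(13*(x + 7)) + 322/(195*(x - 6))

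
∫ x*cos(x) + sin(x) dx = x*sin(x) + C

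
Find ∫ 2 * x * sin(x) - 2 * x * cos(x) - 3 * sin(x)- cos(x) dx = -sqrt(2)*(2*x - 1)*sin(x + pi/4) + C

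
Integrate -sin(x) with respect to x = cos(x) + C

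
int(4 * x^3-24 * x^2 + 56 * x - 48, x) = x^4 - 8*x^3 + 28*x^2 - 48*x + C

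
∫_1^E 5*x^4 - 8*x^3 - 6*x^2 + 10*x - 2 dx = (-1 + (-1 + E)^2)*(-2*E + 1 + exp(3))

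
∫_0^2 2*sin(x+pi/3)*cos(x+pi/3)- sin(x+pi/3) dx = -(2*cos(pi/3 + 2) - 1)^2/4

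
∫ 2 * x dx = x^2 + C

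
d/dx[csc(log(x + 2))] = -cot(log(x + 2))*csc(log(x + 2))/(x + 2)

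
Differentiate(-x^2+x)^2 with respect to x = 4*x^3 - 6*x^2 + 2*x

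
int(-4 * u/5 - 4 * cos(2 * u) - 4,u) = -2*u^2/5 - 4*u - 2*sin(2*u) + C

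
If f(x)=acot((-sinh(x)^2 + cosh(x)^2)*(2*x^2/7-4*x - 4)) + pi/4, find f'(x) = -(28*x - 196)/(4*x^4 - 112*x^3 + 672*x^2 + 1568*x + 833)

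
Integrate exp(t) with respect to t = exp(t) + C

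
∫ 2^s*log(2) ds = 2^s + C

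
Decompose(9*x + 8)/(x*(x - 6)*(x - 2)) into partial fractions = -13/(4*(x - 2)) + 31/(12*(x - 6)) + 2/(3*x)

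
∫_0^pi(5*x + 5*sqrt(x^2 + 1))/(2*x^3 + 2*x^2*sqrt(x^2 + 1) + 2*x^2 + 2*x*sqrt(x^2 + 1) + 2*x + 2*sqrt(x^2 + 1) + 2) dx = -5/2 + 5*(pi + sqrt(1 + pi^2))/(1 + pi + sqrt(1 + pi^2))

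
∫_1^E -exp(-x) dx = -exp(-1) + exp(-E)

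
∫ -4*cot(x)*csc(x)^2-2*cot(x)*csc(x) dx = 2*(csc(x) + 1)*csc(x) + C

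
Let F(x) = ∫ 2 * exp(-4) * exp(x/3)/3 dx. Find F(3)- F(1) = -2*exp(-11/3) + 2*exp(-3)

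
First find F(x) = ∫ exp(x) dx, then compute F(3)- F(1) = -E + exp(3)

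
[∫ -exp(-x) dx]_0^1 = -1 + exp(-1)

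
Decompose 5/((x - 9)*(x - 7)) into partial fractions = -5/(2*(x - 7)) + 5/(2*(x - 9))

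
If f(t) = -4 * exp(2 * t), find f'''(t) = -32*exp(2*t)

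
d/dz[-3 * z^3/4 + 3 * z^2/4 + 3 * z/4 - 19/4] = -9*z^2/4 + 3*z/2 + 3/4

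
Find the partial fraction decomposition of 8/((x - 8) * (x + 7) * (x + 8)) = 1/(2*(x + 8)) - 8/(15*(x + 7)) + 1/(30*(x - 8))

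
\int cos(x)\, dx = sin(x) + C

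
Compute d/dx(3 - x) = -1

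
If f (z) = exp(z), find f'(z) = exp(z)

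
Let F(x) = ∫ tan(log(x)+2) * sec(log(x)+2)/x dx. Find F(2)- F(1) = sec(log(2) + 2) - sec(2)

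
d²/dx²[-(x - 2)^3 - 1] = 12 - 6*x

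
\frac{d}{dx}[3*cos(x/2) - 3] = -3*sin(x/2)/2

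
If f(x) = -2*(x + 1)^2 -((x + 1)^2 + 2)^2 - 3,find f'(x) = -4*x^3 - 12*x^2 - 24*x - 16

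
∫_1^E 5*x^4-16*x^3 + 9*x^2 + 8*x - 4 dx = (-2 + E)^2*(-E + exp(3))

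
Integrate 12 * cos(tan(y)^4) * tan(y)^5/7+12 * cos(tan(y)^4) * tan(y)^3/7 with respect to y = 3*sin(tan(y)^4)/7 + C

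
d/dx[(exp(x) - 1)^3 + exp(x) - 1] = 3*exp(3*x) - 6*exp(2*x) + 4*exp(x)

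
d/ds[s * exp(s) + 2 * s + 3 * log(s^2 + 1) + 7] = (s^3*exp(s) + s^2*exp(s) + 2*s^2 + s*exp(s) + 6*s + exp(s) + 2)/(s^2 + 1)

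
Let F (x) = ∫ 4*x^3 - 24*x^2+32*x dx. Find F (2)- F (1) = 7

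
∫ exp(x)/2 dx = exp(x)/2 + C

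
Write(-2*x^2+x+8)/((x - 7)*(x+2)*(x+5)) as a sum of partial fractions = -47/(36*(x + 5)) + 2/(27*(x + 2)) - 83/(108*(x - 7))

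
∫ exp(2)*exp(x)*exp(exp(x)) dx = exp(exp(x) + 2) + C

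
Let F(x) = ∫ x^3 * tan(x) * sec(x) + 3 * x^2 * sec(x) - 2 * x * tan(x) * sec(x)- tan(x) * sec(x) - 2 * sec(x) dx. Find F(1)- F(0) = 1 - 2*sec(1)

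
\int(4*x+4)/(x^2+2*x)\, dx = 2*log(x*(x + 2)) + C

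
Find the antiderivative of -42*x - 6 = -21*x^2 - 6*x + C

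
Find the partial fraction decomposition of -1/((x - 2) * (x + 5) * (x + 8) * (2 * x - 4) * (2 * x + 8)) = -1/(4800*(x + 8)) + 1/(588*(x + 5)) - 1/(576*(x + 4)) + 43/(176400*(x - 2)) - 1/(1680*(x - 2)^2)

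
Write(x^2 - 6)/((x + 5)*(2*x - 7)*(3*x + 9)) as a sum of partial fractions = 25/(663*(2*x - 7)) + 19/(102*(x + 5)) - 1/(26*(x + 3))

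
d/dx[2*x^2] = 4*x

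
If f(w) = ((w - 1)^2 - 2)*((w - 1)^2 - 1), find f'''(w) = 24*w - 24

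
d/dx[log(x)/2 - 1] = 1/(2*x)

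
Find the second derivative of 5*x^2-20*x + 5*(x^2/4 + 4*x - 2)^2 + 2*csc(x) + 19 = 15*x^2/4 + 60*x + 160 - 2/sin(x) + 4/sin(x)^3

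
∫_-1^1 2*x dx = 0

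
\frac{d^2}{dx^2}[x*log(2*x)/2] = 1/(2*x)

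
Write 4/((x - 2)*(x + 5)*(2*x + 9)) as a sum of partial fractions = -16/(13*(2*x + 9)) + 4/(7*(x + 5)) + 4/(91*(x - 2))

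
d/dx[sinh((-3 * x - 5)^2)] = 6*(3*x + 5)*cosh(9*x^2 + 30*x + 25)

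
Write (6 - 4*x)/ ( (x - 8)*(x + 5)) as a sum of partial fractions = -2/(x + 5) - 2/(x - 8)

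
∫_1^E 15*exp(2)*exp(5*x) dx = -3*exp(7) + 3*exp(2 + 5*E)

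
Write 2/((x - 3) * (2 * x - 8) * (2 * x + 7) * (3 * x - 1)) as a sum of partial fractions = 27/(2024*(3*x - 1)) - 8/(4485*(2*x + 7)) - 1/(104*(x - 3)) + 1/(165*(x - 4))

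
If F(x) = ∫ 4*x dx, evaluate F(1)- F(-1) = 0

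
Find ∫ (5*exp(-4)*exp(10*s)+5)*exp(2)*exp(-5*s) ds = 2*sinh(5*s - 2) + C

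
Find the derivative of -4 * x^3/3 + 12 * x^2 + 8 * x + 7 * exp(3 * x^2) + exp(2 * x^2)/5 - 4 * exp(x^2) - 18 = -4*x^2 + 42*x*exp(3*x^2) + 4*x*exp(2*x^2)/5 - 8*x*exp(x^2) + 24*x + 8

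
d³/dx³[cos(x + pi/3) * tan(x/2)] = -3*sin(x + pi/3)*tan(x/2)^3/2 - sin(x + pi/3)*tan(x/2)/2 + 3*cos(x + pi/3)*tan(x/2)^4/4 - cos(x + pi/3)*tan(x/2)^2/2 - 5*cos(x + pi/3)/4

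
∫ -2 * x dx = -x^2 + C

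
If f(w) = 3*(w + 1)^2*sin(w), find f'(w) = 3*w^2*cos(w) + 6*w*sin(w) + 6*w*cos(w) + 6*sin(w) + 3*cos(w)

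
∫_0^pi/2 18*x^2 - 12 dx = (3 + 3*pi/2)*(-pi - 2 + pi^2/2) + 6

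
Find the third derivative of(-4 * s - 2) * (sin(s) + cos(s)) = -4*s*sin(s) + 4*s*cos(s) + 10*sin(s) + 14*cos(s)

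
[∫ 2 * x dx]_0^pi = pi^2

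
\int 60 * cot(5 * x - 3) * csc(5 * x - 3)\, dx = -12*csc(5*x - 3) + C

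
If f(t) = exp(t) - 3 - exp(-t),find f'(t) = (exp(2*t) + 1)*exp(-t)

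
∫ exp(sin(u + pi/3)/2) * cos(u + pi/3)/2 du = exp(sin(u + pi/3)/2) + C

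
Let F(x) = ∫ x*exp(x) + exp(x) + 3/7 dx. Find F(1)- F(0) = 3/7 + E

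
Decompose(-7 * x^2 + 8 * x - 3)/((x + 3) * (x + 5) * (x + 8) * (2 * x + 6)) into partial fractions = 103/(30*(x + 8)) - 109/(12*(x + 5)) + 113/(20*(x + 3)) - 9/(2*(x + 3)^2)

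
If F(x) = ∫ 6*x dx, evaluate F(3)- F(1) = 24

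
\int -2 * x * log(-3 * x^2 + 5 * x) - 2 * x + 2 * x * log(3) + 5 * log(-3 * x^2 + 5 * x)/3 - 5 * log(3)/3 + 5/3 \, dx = -x*(3*x - 5)*log(-x*(3*x - 5)/3)/3 + C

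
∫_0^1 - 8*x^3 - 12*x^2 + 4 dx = -2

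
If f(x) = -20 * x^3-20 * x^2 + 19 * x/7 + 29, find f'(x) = -60*x^2 - 40*x + 19/7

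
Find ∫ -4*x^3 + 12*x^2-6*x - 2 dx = -x^4 + 4*x^3 - 3*x^2 - 2*x + C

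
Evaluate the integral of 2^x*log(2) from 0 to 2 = 3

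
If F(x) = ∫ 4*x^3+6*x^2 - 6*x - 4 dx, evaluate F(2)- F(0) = 12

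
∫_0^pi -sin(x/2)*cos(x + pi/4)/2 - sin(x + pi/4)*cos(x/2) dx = -sqrt(2)/2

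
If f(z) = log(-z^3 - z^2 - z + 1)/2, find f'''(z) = (3*z^6 + 6*z^5 + 3*z^4 + 26*z^3 + 27*z^2 + 12*z + 7)/(z^9 + 3*z^8 + 6*z^7 + 4*z^6 - 6*z^4 - 2*z^3 + 3*z - 1)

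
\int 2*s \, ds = s^2 + C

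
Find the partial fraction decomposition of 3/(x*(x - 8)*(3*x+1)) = 27/(25*(3*x + 1)) + 3/(200*(x - 8)) - 3/(8*x)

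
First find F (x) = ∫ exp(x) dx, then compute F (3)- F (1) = -E + exp(3)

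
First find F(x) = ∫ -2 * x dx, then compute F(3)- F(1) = -8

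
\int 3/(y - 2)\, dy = log(3*(y - 2)^3) + C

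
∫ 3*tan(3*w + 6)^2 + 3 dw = tan(3*w + 6) + C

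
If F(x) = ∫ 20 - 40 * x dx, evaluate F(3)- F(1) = -120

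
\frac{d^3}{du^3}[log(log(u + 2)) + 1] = (2*log(u + 2)^2 + 3*log(u + 2) + 2)/(u^3*log(u + 2)^3 + 6*u^2*log(u + 2)^3 + 12*u*log(u + 2)^3 + 8*log(u + 2)^3)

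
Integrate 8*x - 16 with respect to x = 4*x^2 - 16*x + C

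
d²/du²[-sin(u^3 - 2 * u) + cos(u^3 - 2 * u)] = 9*u^4*sin(u^3 - 2*u) - 9*u^4*cos(u^3 - 2*u) - 12*u^2*sin(u^3 - 2*u) + 12*u^2*cos(u^3 - 2*u) - 6*u*sin(u^3 - 2*u) - 6*u*cos(u^3 - 2*u) + 4*sin(u^3 - 2*u) - 4*cos(u^3 - 2*u)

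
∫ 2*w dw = w^2 + C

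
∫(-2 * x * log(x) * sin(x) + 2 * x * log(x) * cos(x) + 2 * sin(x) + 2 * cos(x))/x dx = 2*sqrt(2)*log(x)*sin(x + pi/4) + C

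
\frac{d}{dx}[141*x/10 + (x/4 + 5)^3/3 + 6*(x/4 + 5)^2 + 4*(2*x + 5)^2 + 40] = x^2/64 + 267*x/8 + 2307/20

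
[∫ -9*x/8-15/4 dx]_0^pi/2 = -(1 + 3*pi/8)^2 - 9*pi/8 + 1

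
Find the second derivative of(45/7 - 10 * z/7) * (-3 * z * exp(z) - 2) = 30*z^2*exp(z)/7 - 15*z*exp(z)/7 - 30*exp(z)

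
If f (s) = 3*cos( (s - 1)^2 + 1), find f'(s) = 6*(1 - s)*sin(s^2 - 2*s + 2)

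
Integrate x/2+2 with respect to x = x^2/4 + 2*x + C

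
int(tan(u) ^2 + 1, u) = tan(u) + C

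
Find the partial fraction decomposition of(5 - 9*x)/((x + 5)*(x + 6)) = -59/(x + 6) + 50/(x + 5)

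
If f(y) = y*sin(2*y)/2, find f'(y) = y*cos(2*y) + sin(2*y)/2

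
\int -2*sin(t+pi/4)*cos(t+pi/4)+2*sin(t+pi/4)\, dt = (cos(t + pi/4) - 1)^2 + C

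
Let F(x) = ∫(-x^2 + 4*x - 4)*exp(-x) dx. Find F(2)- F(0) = -2 + 2*exp(-2)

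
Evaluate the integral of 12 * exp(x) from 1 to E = -12*E + 12*exp(E)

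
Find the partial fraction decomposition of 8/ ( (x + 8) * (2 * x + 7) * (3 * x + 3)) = -32/(135*(2*x + 7)) + 8/(189*(x + 8)) + 8/(105*(x + 1))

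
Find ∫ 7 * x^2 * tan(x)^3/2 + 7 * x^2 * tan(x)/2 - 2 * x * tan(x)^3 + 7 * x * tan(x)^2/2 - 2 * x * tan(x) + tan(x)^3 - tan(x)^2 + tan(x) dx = (7*x^2/4 - x + 1/2)*tan(x)^2 + C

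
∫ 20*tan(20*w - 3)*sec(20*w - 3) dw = sec(20*w - 3) + C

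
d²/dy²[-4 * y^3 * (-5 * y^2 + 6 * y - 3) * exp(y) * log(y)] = 20*y^5*exp(y)*log(y) + 176*y^4*exp(y)*log(y) + 40*y^4*exp(y) + 220*y^3*exp(y)*log(y) + 132*y^3*exp(y) - 216*y^2*exp(y)*log(y) - 144*y^2*exp(y) + 72*y*exp(y)*log(y) + 60*y*exp(y)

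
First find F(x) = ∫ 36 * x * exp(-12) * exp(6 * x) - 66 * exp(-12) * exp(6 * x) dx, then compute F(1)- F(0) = -6*exp(-6) + 12*exp(-12)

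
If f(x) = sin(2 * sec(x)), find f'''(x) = -24*sin(2*sec(x))*tan(x)^3*sec(x)^2 - 12*sin(2*sec(x))*tan(x)*sec(x)^2 - 8*cos(2*sec(x))*tan(x)^3*sec(x)^3 + 12*cos(2*sec(x))*tan(x)^3*sec(x) + 10*cos(2*sec(x))*tan(x)*sec(x)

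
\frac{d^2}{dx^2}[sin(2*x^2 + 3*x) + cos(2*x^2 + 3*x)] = -16*sqrt(2)*x^2*sin(2*x^2 + 3*x + pi/4) - 24*sqrt(2)*x*sin(2*x^2 + 3*x + pi/4) - 13*sin(x*(2*x + 3)) - 5*cos(x*(2*x + 3))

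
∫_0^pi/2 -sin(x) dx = -1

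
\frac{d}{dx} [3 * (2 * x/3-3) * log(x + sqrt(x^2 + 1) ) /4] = (2*x^2*log(x + sqrt(x^2 + 1)) + 2*x^2 + 2*x*sqrt(x^2 + 1)*log(x + sqrt(x^2 + 1)) + 2*x*sqrt(x^2 + 1) - 9*x - 9*sqrt(x^2 + 1) + 2*log(x + sqrt(x^2 + 1)))/(4*x^2 + 4*x*sqrt(x^2 + 1) + 4)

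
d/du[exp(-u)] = -exp(-u)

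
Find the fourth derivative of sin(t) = sin(t)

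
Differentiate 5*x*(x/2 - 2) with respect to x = 5*x - 10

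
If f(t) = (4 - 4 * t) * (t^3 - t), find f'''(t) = 24 - 96*t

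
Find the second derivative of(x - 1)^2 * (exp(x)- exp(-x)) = (x^2*exp(2*x) - x^2 + 2*x*exp(2*x) + 6*x - exp(2*x) - 7)*exp(-x)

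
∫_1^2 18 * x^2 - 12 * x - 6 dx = 18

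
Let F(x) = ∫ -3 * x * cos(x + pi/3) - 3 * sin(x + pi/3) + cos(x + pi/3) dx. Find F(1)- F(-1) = -3*sqrt(3)*cos(1) + sin(1)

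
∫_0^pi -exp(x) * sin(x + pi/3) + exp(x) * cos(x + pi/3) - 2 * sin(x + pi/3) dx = -exp(pi)/2 - 5/2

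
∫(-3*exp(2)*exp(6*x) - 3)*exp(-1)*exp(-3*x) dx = -2*sinh(3*x + 1) + C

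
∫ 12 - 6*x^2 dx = -2*x^3 + 12*x + C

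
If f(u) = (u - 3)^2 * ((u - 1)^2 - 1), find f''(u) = 12*u^2 - 48*u + 42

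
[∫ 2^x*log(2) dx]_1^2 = 2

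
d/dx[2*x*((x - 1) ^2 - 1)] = 6*x^2 - 8*x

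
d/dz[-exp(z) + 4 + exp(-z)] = (-exp(2*z) - 1)*exp(-z)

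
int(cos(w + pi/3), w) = sin(w + pi/3) + C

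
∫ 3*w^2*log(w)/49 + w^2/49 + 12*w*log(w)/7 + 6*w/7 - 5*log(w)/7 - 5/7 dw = w*(w^2 + 42*w - 35)*log(w)/49 + C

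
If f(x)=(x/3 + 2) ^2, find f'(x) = 2*x/9 + 4/3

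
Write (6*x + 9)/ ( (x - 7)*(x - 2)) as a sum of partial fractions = -21/(5*(x - 2)) + 51/(5*(x - 7))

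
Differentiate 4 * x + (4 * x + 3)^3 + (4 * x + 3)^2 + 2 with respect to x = 192*x^2 + 320*x + 136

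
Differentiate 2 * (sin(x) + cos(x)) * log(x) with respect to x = 2*sqrt(2)*(x*log(x)*cos(x + pi/4) + sin(x + pi/4))/x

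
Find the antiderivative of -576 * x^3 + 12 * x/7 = -144*x^4 + 6*x^2/7 + C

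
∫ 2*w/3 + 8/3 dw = w^2/3 + 8*w/3 + C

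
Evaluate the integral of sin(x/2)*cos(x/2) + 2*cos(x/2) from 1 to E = -(sin(1/2) + 2)^2 + (sin(E/2) + 2)^2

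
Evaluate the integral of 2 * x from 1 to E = -1 + exp(2)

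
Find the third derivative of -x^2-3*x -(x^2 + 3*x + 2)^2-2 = -24*x - 36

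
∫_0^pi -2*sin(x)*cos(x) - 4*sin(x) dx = -8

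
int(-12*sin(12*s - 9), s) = cos(12*s - 9) + C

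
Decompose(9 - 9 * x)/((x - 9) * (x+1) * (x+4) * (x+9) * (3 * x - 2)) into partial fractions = -243/(50750*(3*x - 2)) + 1/(232*(x + 9)) - 3/(182*(x + 4)) + 3/(200*(x + 1)) - 2/(1625*(x - 9))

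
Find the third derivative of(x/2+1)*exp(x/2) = x*exp(x/2)/16 + exp(x/2)/2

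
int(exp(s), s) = exp(s) + C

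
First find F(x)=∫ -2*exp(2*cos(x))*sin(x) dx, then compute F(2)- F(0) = -exp(2) + exp(2*cos(2))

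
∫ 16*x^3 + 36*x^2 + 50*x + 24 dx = 4*x^4 + 12*x^3 + 25*x^2 + 24*x + C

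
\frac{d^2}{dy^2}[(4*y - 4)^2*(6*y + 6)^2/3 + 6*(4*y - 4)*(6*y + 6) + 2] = 2304*y^2 - 480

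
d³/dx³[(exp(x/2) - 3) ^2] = -3*exp(x/2)/4 + exp(x)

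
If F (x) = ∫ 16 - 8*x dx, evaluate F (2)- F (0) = 16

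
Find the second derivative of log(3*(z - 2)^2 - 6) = (-2*z^2 + 8*z - 12)/(z^4 - 8*z^3 + 20*z^2 - 16*z + 4)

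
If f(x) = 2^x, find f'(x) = 2^x*log(2)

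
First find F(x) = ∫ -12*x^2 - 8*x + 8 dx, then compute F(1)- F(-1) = 8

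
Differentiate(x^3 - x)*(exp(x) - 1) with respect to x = x^3*exp(x) + 3*x^2*exp(x) - 3*x^2 - x*exp(x) - exp(x) + 1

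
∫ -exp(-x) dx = exp(-x) + C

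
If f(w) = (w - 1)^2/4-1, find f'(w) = w/2 - 1/2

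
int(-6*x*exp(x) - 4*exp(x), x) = (2 - 6*x)*exp(x) + C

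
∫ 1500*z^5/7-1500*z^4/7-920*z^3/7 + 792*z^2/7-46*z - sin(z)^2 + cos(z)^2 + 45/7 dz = 250*z^6/7 - 300*z^5/7 - 230*z^4/7 + 264*z^3/7 - 23*z^2 + 45*z/7 + sin(2*z)/2 + C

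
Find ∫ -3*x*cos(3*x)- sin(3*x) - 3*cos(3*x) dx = (-x - 1)*sin(3*x) + C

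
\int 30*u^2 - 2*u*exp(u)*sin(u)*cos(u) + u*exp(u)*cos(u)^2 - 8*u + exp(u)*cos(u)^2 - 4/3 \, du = u*(30*u^2 - 12*u + 3*exp(u)*cos(u)^2 - 4)/3 + C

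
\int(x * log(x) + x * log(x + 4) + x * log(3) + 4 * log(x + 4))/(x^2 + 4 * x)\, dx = log(3*x)*log(x + 4) + C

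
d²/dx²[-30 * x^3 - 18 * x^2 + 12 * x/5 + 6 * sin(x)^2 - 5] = -180*x + 12*cos(2*x) - 36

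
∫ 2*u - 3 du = u^2 - 3*u + C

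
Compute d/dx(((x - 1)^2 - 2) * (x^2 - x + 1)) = 4*x^3 - 9*x^2 + 4*x - 1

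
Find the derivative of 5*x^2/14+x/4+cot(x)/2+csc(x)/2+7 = 5*x/7 - cot(x)^2/2 - cot(x)*csc(x)/2 - 1/4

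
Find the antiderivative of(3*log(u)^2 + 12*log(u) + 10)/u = (log(u) + 2)^3 - 2*log(u) + C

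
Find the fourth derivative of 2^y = 2^y*log(2)^4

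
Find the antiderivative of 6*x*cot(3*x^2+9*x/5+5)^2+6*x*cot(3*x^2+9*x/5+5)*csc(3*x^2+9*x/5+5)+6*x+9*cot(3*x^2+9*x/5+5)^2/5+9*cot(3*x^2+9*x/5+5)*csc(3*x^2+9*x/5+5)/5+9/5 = -cot(3*x^2 + 9*x/5 + 5) - csc(3*x^2 + 9*x/5 + 5) + C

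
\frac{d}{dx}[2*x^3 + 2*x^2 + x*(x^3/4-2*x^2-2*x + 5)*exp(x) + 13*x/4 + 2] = x^4*exp(x)/4 - x^3*exp(x) - 8*x^2*exp(x) + 6*x^2 + x*exp(x) + 4*x + 5*exp(x) + 13/4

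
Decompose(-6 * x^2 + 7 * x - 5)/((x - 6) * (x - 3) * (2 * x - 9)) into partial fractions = 380/(9*(2*x - 9)) - 38/(9*(x - 3)) - 179/(9*(x - 6))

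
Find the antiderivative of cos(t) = sin(t) + C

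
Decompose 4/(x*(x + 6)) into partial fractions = -2/(3*(x + 6)) + 2/(3*x)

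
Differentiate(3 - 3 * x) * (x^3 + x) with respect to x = -12*x^3 + 9*x^2 - 6*x + 3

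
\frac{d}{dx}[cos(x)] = -sin(x)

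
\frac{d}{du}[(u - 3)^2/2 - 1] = u - 3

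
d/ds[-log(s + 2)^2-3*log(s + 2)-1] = (-2*log(s + 2) - 3)/(s + 2)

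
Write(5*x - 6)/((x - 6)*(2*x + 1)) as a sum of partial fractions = 17/(13*(2*x + 1)) + 24/(13*(x - 6))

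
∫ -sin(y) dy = cos(y) + C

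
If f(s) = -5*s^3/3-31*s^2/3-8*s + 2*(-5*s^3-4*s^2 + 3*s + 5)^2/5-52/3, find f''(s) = 300*s^4 + 320*s^3 - 336*s^2/5 - 938*s/5 - 682/15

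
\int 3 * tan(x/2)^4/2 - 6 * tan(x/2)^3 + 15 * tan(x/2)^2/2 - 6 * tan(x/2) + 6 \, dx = (tan(x/2) - 2)^3 + C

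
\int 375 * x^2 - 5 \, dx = 125*x^3 - 5*x + C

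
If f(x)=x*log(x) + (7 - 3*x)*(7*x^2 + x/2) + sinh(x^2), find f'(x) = -63*x^2 + 2*x*cosh(x^2) + 95*x + log(x) + 9/2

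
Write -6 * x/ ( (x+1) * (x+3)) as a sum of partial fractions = -9/(x + 3) + 3/(x + 1)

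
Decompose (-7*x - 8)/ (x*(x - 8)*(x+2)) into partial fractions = 3/(10*(x + 2)) - 4/(5*(x - 8)) + 1/(2*x)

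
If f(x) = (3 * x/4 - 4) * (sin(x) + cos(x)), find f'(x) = 3*sqrt(2)*x*cos(x + pi/4)/4 + 19*sin(x)/4 - 13*cos(x)/4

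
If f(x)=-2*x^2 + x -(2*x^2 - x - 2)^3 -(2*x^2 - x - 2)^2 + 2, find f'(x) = -48*x^5 + 60*x^4 + 56*x^3 - 57*x^2 - 26*x + 9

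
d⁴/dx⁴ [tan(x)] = 24*tan(x)^5 + 40*tan(x)^3 + 16*tan(x)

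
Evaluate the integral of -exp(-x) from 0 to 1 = -1 + exp(-1)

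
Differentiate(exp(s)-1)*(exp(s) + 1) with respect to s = 2*exp(2*s)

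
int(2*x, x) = x^2 + C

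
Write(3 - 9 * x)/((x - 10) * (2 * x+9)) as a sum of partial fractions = -3/(2*x + 9) - 3/(x - 10)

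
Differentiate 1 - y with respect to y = -1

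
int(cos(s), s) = sin(s) + C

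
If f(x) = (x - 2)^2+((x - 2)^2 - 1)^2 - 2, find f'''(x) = 24*x - 48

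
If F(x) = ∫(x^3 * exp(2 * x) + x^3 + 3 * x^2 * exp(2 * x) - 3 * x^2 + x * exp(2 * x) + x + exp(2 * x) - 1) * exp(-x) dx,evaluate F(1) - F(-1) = 0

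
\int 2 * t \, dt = t^2 + C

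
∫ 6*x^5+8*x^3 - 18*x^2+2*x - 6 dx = x^6 + 2*x^4 - 6*x^3 + x^2 - 6*x + C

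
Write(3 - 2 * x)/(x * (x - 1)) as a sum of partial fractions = 1/(x - 1) - 3/x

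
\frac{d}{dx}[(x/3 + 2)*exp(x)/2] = x*exp(x)/6 + 7*exp(x)/6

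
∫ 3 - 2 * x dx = -x^2 + 3*x + C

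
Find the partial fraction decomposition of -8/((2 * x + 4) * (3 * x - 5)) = -12/(11*(3*x - 5)) + 4/(11*(x + 2))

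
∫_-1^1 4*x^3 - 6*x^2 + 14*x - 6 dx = -16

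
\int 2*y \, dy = y^2 + C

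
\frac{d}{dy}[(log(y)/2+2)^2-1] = (log(y) + 4)/(2*y)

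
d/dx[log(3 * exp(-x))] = -1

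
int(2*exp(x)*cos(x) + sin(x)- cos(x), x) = sqrt(2)*(exp(x) - 1)*sin(x + pi/4) + C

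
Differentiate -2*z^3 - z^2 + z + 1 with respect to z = -6*z^2 - 2*z + 1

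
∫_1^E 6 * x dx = -3 + 3*exp(2)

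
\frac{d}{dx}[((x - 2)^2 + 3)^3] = 6*x^5 - 60*x^4 + 276*x^3 - 696*x^2 + 966*x - 588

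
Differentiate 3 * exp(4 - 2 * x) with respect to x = -6*exp(4 - 2*x)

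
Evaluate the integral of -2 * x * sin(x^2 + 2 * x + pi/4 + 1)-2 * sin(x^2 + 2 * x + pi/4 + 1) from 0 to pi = -cos(pi/4 + 1) + cos(pi/4 + 1 + pi^2)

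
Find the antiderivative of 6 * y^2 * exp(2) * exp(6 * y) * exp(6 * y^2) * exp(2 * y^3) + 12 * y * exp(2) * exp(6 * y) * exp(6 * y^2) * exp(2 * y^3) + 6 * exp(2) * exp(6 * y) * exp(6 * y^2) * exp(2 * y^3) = exp(2*(y + 1)^3) + C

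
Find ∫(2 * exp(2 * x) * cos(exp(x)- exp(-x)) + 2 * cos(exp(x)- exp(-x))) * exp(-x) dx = 2*sin(2*sinh(x)) + C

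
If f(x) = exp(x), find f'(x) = exp(x)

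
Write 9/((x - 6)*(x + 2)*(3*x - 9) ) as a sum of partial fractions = 3/(40*(x + 2)) - 1/(5*(x - 3)) + 1/(8*(x - 6))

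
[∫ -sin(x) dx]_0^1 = -1 + cos(1)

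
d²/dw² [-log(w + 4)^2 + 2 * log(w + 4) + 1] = (2*log(w + 4) - 4)/(w^2 + 8*w + 16)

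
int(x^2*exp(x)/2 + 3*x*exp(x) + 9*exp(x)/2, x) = ((x + 2)^2 + 1)*exp(x)/2 + C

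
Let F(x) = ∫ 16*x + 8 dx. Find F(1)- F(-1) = 16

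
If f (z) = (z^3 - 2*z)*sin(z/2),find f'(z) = z^3*cos(z/2)/2 + 3*z^2*sin(z/2) - z*cos(z/2) - 2*sin(z/2)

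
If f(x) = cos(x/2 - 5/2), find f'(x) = -sin((x - 5)/2)/2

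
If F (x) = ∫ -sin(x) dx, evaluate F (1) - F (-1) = 0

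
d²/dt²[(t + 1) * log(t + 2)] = (t + 3)/(t^2 + 4*t + 4)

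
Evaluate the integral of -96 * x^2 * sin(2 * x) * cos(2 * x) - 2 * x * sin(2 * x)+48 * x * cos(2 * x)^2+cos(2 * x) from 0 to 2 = 2*cos(4) + 96*cos(4)^2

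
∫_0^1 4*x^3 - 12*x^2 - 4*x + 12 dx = 7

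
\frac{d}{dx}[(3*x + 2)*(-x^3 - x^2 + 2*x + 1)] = -12*x^3 - 15*x^2 + 8*x + 7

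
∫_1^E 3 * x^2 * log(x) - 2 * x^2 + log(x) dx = 2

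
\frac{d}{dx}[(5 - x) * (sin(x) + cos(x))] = x*sin(x) - x*cos(x) - 6*sin(x) + 4*cos(x)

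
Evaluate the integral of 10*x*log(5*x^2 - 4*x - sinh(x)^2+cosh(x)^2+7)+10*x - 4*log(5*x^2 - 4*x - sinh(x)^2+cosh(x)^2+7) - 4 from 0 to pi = -8*log(8) + (-4*pi + 8 + 5*pi^2)*log(-4*pi + 8 + 5*pi^2)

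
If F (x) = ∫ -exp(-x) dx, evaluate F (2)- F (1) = -exp(-1) + exp(-2)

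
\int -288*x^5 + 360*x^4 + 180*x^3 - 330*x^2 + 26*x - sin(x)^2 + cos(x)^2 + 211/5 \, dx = -48*x^6 + 72*x^5 + 45*x^4 - 110*x^3 + 13*x^2 + 211*x/5 + sin(2*x)/2 + C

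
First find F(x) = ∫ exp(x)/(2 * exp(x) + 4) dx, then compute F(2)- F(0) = -log(3)/2 + log(2 + exp(2))/2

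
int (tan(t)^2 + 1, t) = tan(t) + C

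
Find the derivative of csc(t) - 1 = -cot(t)*csc(t)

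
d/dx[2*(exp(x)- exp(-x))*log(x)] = (2*x*exp(2*x)*log(x) + 2*x*log(x) + 2*exp(2*x) - 2)*exp(-x)/x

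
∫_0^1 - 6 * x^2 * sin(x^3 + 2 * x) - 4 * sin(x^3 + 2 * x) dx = -2 + 2*cos(3)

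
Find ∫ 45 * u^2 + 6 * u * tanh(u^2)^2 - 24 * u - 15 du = 15*u^3 - 9*u^2 - 15*u - 3*tanh(u^2) + C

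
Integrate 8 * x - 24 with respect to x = 4*x^2 - 24*x + C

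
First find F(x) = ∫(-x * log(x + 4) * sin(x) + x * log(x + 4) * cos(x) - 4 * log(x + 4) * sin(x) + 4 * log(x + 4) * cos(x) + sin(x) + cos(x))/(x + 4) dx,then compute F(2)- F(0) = -log(4) + (cos(2) + sin(2))*log(6)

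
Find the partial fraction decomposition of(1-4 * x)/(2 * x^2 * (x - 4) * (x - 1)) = 1/(2*(x - 1)) - 5/(32*(x - 4)) - 11/(32*x) + 1/(8*x^2)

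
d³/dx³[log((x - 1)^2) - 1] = 4/(x^3 - 3*x^2 + 3*x - 1)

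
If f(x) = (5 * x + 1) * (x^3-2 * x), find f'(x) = 20*x^3 + 3*x^2 - 20*x - 2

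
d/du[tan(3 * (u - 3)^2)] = 6*u*tan(3*u^2 - 18*u + 27)^2 + 6*u - 18*tan(3*u^2 - 18*u + 27)^2 - 18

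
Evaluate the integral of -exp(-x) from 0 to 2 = -1 + exp(-2)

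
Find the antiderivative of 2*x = x^2 + C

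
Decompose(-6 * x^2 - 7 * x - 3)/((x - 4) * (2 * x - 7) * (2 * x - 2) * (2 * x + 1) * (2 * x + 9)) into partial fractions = -93/(11968*(2*x + 9)) + 1/(864*(2*x + 1)) + 101/(320*(2*x - 7)) - 8/(495*(x - 1)) - 127/(918*(x - 4))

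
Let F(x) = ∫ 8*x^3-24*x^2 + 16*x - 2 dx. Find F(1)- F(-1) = -20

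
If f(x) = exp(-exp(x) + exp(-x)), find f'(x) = (-exp(2*x) - 1)*exp(-x - exp(x) + exp(-x))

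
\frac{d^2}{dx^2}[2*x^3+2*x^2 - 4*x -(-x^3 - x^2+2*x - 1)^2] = -30*x^4 - 40*x^3 + 36*x^2 + 24*x - 8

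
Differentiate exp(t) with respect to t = exp(t)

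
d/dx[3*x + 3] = 3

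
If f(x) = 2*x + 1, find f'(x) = 2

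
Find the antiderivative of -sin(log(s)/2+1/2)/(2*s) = cos((log(s) + 1)/2) + C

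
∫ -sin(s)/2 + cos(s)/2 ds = sqrt(2)*sin(s + pi/4)/2 + C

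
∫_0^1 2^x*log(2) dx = 1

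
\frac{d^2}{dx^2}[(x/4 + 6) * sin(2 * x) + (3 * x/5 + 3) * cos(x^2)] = -12*x^3*cos(x^2)/5 - 12*x^2*cos(x^2) - x*sin(2*x) - 18*x*sin(x^2)/5 - 24*sin(2*x) - 6*sin(x^2) + cos(2*x)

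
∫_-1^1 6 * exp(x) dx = -6*exp(-1) + 6*E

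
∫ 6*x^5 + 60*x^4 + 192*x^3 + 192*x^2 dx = x^6 + 12*x^5 + 48*x^4 + 64*x^3 + C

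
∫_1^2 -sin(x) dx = -cos(1) + cos(2)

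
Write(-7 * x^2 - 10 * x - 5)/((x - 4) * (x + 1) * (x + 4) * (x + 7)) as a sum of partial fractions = 139/(99*(x + 7)) - 77/(72*(x + 4)) + 1/(45*(x + 1)) - 157/(440*(x - 4))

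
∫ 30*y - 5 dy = 15*y^2 - 5*y + C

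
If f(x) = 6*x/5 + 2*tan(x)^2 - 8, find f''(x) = 12*tan(x)^4 + 16*tan(x)^2 + 4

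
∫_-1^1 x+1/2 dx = 1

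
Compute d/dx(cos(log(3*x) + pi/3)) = -sin(log(x) + pi/3 + log(3))/x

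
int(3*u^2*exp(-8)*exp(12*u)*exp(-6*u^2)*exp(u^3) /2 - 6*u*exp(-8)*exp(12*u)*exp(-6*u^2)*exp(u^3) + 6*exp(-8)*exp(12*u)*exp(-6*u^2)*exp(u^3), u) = exp((u - 2)^3)/2 + C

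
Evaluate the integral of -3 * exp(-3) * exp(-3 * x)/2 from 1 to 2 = -exp(-6)/2 + exp(-9)/2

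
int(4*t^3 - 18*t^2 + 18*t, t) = t^4 - 6*t^3 + 9*t^2 + C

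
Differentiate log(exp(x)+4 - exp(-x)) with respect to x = (exp(2*x) + 1)/(exp(2*x) + 4*exp(x) - 1)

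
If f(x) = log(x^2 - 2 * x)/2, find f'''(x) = (2*x^3 - 6*x^2 + 12*x - 8)/(x^6 - 6*x^5 + 12*x^4 - 8*x^3)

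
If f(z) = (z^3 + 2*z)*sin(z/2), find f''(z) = -z^3*sin(z/2)/4 + 3*z^2*cos(z/2) + 11*z*sin(z/2)/2 + 2*cos(z/2)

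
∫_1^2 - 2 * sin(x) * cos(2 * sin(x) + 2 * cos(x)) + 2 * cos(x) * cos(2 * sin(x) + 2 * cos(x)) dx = -sin(2*cos(1) + 2*sin(1)) + sin(2*cos(2) + 2*sin(2))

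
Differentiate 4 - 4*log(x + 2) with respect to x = -4/(x + 2)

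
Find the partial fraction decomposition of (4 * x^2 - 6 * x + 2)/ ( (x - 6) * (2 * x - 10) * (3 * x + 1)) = 5/(76*(3*x + 1)) - 9/(4*(x - 5)) + 55/(19*(x - 6))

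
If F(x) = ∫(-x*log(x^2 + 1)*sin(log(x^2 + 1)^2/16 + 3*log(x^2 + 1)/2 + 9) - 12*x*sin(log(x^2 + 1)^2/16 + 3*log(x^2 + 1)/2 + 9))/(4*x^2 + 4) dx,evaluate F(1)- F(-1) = 0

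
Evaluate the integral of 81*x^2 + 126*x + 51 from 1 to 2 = 429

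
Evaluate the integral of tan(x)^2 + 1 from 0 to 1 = tan(1)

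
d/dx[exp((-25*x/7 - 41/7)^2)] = 1250*x*exp(625*x^2/49 + 2050*x/49 + 1681/49)/49 + 2050*exp(625*x^2/49 + 2050*x/49 + 1681/49)/49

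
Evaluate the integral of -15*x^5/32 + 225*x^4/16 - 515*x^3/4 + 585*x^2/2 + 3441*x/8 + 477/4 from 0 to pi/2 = -5*(-3*pi/2 - 2 + pi^2/16)^2 - 20 - 3*pi/8 + pi^2/64 - 5*(-3*pi/2 - 2 + pi^2/16)^3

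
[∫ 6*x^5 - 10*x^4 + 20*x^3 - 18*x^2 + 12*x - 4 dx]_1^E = -1 + (-exp(3) - 2*E + 1 + exp(2))^2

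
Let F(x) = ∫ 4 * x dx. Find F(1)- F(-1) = 0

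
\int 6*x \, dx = 3*x^2 + C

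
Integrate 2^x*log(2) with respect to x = 2^x + C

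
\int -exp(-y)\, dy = exp(-y) + C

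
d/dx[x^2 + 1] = 2*x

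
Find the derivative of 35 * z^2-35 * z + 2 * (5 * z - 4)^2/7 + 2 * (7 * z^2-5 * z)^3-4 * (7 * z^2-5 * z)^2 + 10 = 4116*z^5 - 7350*z^4 + 3416*z^3 + 90*z^2 - 810*z/7 - 325/7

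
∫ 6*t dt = 3*t^2 + C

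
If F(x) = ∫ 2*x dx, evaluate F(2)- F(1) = 3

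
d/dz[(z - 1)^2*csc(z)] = (-z^2*cos(z)/sin(z) + 2*z + 2*z*cos(z)/sin(z) - 2 - cos(z)/sin(z))/sin(z)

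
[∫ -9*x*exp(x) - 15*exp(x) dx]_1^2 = -24*exp(2) + 15*E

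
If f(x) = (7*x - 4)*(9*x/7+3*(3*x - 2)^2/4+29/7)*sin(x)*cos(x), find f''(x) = -189*x^3*sin(2*x)/2 + 162*x^2*sin(2*x) + 567*x^2*cos(2*x)/2 - 559*x*sin(2*x)/28 - 324*x*cos(2*x) - 167*sin(2*x)/7 + 1132*cos(2*x)/7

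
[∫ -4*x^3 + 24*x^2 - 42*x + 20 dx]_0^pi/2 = -(-2 + pi/2)^4 + 3*(-2 + pi/2)^2 + 4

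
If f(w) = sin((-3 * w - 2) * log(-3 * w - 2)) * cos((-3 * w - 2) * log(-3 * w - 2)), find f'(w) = -3*(log(-3*w - 2) + 1)*cos(2*(3*w + 2)*log(-3*w - 2))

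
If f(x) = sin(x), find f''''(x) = sin(x)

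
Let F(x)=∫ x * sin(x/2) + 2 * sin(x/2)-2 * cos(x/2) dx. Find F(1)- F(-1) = -4*cos(1/2)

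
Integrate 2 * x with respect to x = x^2 + C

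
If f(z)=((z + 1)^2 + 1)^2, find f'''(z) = 24*z + 24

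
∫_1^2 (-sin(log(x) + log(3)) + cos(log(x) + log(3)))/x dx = sqrt(2)*(-sin(pi/4 + log(3)) + sin(pi/4 + log(6)))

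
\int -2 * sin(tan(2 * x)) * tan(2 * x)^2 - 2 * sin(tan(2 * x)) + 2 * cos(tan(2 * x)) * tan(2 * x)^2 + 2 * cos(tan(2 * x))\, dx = sqrt(2)*sin(tan(2*x) + pi/4) + C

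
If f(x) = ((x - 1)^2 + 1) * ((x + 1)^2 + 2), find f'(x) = 4*x^3 + 2*x - 2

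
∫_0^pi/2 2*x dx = pi^2/4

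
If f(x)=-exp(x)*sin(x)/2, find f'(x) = -sqrt(2)*exp(x)*sin(x + pi/4)/2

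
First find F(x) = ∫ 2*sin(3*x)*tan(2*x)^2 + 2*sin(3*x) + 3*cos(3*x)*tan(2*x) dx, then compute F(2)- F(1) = sin(6)*tan(4) - sin(3)*tan(2)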